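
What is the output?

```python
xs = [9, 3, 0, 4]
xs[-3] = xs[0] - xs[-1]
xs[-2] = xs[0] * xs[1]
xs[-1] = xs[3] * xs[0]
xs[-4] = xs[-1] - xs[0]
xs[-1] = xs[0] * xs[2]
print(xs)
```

[27, 5, 45, 1215]

xs[-3] = xs[0]-xs[-1] = 9-4 = 5 → [9, 5, 0, 4]
xs[-2] = xs[0]*xs[1] = 9*5 = 45 → [9, 5, 45, 4]
xs[-1] = xs[3]*xs[0] = 4*9 = 36 → [9, 5, 45, 36]
xs[-4] = xs[-1]-xs[0] = 36-9 = 27 → [27, 5, 45, 36]
xs[-1] = xs[0]*xs[2] = 27*45 = 1215 → [27, 5, 45, 1215]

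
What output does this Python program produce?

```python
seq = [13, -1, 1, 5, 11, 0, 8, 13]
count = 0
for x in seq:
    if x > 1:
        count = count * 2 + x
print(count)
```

321

x=13: >1, count = 0*2+13 = 13
x=-1: not >1
x=1: not >1
x=5: >1, count = 13*2+5 = 31
x=11: >1, count = 31*2+11 = 73
x=0: not >1
x=8: >1, count = 73*2+8 = 154
x=13: >1, count = 154*2+13 = 321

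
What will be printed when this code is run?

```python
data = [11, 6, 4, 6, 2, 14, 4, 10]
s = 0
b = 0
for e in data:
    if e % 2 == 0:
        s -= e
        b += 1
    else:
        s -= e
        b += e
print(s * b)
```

-1026

e=11: not even, s = 0-11 = -11; b=11
e=6: even, s = (-11)-6 = -17; b=12
e=4: even, s = (-17)-4 = -21; b=13
e=6: even, s = (-21)-6 = -27; b=14
e=2: even, s = (-27)-2 = -29; b=15
e=14: even, s = (-29)-14 = -43; b=16
e=4: even, s = (-43)-4 = -47; b=17
e=10: even, s = (-47)-10 = -57; b=18
s*b = (-57)*18 = -1026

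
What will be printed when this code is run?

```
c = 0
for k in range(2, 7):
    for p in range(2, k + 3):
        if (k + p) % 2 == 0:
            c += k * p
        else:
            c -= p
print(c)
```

235

k=2,p=2: even sum, c = 0+4 = 4
k=2,p=3: odd sum, c = 4-3 = 1
k=2,p=4: even sum, c = 1+8 = 9
k=3,p=2: odd sum, c = 9-2 = 7
k=3,p=3: even sum, c = 7+9 = 16
k=3,p=4: odd sum, c = 16-4 = 12
k=3,p=5: even sum, c = 12+15 = 27
k=4,p=2: even sum, c = 27+8 = 35
k=4,p=3: odd sum, c = 35-3 = 32
k=4,p=4: even sum, c = 32+16 = 48
k=4,p=5: odd sum, c = 48-5 = 43
k=4,p=6: even sum, c = 43+24 = 67
k=5,p=2: odd sum, c = 67-2 = 65
k=5,p=3: even sum, c = 65+15 = 80
k=5,p=4: odd sum, c = 80-4 = 76
k=5,p=5: even sum, c = 76+25 = 101
k=5,p=6: odd sum, c = 101-6 = 95
k=5,p=7: even sum, c = 95+35 = 130
k=6,p=2: even sum, c = 130+12 = 142
k=6,p=3: odd sum, c = 142-3 = 139
k=6,p=4: even sum, c = 139+24 = 163
k=6,p=5: odd sum, c = 163-5 = 158
k=6,p=6: even sum, c = 158+36 = 194
k=6,p=7: odd sum, c = 194-7 = 187
k=6,p=8: even sum, c = 187+48 = 235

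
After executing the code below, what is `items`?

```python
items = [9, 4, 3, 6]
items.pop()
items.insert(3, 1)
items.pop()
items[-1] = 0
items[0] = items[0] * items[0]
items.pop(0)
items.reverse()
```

pop() removes 6 → [9, 4, 3]
insert 1 at 3 → [9, 4, 3, 1]
pop() removes 1 → [9, 4, 3]
items[-1] = 0 → [9, 4, 0]
items[0] = items[0]*items[0] = 9*9 = 81 → [81, 4, 0]
pop(0) removes 81 → [4, 0]
reverse → [0, 4]

[0, 4]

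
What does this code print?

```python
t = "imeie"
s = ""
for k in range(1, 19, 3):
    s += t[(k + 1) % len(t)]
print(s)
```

k=1: add t[2]='e' → 'e'
k=4: add t[0]='i' → 'ei'
k=7: add t[3]='i' → 'eii'
k=10: add t[1]='m' → 'eiim'
k=13: add t[4]='e' → 'eiime'
k=16: add t[2]='e' → 'eiimee'

eiimee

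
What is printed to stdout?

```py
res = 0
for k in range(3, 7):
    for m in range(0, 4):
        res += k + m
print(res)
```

96

k=3,m=0: res = 0+3 = 3
k=3,m=1: res = 3+4 = 7
k=3,m=2: res = 7+5 = 12
k=3,m=3: res = 12+6 = 18
k=4,m=0: res = 18+4 = 22
k=4,m=1: res = 22+5 = 27
k=4,m=2: res = 27+6 = 33
k=4,m=3: res = 33+7 = 40
k=5,m=0: res = 40+5 = 45
k=5,m=1: res = 45+6 = 51
k=5,m=2: res = 51+7 = 58
k=5,m=3: res = 58+8 = 66
k=6,m=0: res = 66+6 = 72
k=6,m=1: res = 72+7 = 79
k=6,m=2: res = 79+8 = 87
k=6,m=3: res = 87+9 = 96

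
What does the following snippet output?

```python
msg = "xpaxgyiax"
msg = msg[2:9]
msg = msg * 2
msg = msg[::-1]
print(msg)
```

slice [2:9] → 'axgyiax'
repeat ×2 → 'axgyiaxaxgyiax'
reverse → 'xaiygxaxaiygxa'

xaiygxaxaiygxa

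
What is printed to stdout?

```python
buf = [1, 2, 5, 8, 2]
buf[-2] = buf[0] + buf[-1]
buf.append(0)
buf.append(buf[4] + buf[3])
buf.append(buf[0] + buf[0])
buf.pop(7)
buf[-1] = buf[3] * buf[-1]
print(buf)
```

[1, 2, 5, 3, 2, 0, 15]

buf[-2] = buf[0]+buf[-1] = 1+2 = 3 → [1, 2, 5, 3, 2]
append 0 → [1, 2, 5, 3, 2, 0]
append buf[4]+buf[3] = 2+3 = 5 → [1, 2, 5, 3, 2, 0, 5]
append buf[0]+buf[0] = 1+1 = 2 → [1, 2, 5, 3, 2, 0, 5, 2]
pop(7) removes 2 → [1, 2, 5, 3, 2, 0, 5]
buf[-1] = buf[3]*buf[-1] = 3*5 = 15 → [1, 2, 5, 3, 2, 0, 15]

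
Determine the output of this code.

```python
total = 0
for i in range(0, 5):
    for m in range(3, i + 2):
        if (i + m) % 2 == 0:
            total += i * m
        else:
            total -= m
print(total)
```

i=2,m=3: odd sum, total = 0-3 = -3
i=3,m=3: even sum, total = (-3)+9 = 6
i=3,m=4: odd sum, total = 6-4 = 2
i=4,m=3: odd sum, total = 2-3 = -1
i=4,m=4: even sum, total = (-1)+16 = 15
i=4,m=5: odd sum, total = 15-5 = 10

10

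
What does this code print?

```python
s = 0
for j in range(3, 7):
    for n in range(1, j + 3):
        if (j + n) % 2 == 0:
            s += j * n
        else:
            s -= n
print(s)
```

j=3,n=1: even sum, s = 0+3 = 3
j=3,n=2: odd sum, s = 3-2 = 1
j=3,n=3: even sum, s = 1+9 = 10
j=3,n=4: odd sum, s = 10-4 = 6
j=3,n=5: even sum, s = 6+15 = 21
j=4,n=1: odd sum, s = 21-1 = 20
j=4,n=2: even sum, s = 20+8 = 28
j=4,n=3: odd sum, s = 28-3 = 25
j=4,n=4: even sum, s = 25+16 = 41
j=4,n=5: odd sum, s = 41-5 = 36
j=4,n=6: even sum, s = 36+24 = 60
j=5,n=1: even sum, s = 60+5 = 65
j=5,n=2: odd sum, s = 65-2 = 63
j=5,n=3: even sum, s = 63+15 = 78
j=5,n=4: odd sum, s = 78-4 = 74
j=5,n=5: even sum, s = 74+25 = 99
j=5,n=6: odd sum, s = 99-6 = 93
j=5,n=7: even sum, s = 93+35 = 128
j=6,n=1: odd sum, s = 128-1 = 127
j=6,n=2: even sum, s = 127+12 = 139
j=6,n=3: odd sum, s = 139-3 = 136
j=6,n=4: even sum, s = 136+24 = 160
j=6,n=5: odd sum, s = 160-5 = 155
j=6,n=6: even sum, s = 155+36 = 191
j=6,n=7: odd sum, s = 191-7 = 184
j=6,n=8: even sum, s = 184+48 = 232

232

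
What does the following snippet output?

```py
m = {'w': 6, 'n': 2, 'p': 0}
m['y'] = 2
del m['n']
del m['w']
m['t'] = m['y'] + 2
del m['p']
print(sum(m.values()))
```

6

m['y'] = 2 → {'w': 6, 'n': 2, 'p': 0, 'y': 2}
del 'n' → {'w': 6, 'p': 0, 'y': 2}
del 'w' → {'p': 0, 'y': 2}
m['t'] = m['y']+2 = 4 → {'p': 0, 'y': 2, 't': 4}
del 'p' → {'y': 2, 't': 4}
sum of values = 6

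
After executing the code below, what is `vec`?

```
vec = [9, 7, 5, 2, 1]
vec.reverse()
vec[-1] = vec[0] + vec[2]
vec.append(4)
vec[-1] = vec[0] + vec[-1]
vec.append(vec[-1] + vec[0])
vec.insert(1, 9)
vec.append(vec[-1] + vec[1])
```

reverse → [1, 2, 5, 7, 9]
vec[-1] = vec[0]+vec[2] = 1+5 = 6 → [1, 2, 5, 7, 6]
append 4 → [1, 2, 5, 7, 6, 4]
vec[-1] = vec[0]+vec[-1] = 1+4 = 5 → [1, 2, 5, 7, 6, 5]
append vec[-1]+vec[0] = 5+1 = 6 → [1, 2, 5, 7, 6, 5, 6]
insert 9 at 1 → [1, 9, 2, 5, 7, 6, 5, 6]
append vec[-1]+vec[1] = 6+9 = 15 → [1, 9, 2, 5, 7, 6, 5, 6, 15]

[1, 9, 2, 5, 7, 6, 5, 6, 15]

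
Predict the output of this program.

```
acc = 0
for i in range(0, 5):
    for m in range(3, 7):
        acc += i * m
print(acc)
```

i=0,m=3: acc = 0+0 = 0
i=0,m=4: acc = 0+0 = 0
i=0,m=5: acc = 0+0 = 0
i=0,m=6: acc = 0+0 = 0
i=1,m=3: acc = 0+3 = 3
i=1,m=4: acc = 3+4 = 7
i=1,m=5: acc = 7+5 = 12
i=1,m=6: acc = 12+6 = 18
i=2,m=3: acc = 18+6 = 24
i=2,m=4: acc = 24+8 = 32
i=2,m=5: acc = 32+10 = 42
i=2,m=6: acc = 42+12 = 54
i=3,m=3: acc = 54+9 = 63
i=3,m=4: acc = 63+12 = 75
i=3,m=5: acc = 75+15 = 90
i=3,m=6: acc = 90+18 = 108
i=4,m=3: acc = 108+12 = 120
i=4,m=4: acc = 120+16 = 136
i=4,m=5: acc = 136+20 = 156
i=4,m=6: acc = 156+24 = 180

180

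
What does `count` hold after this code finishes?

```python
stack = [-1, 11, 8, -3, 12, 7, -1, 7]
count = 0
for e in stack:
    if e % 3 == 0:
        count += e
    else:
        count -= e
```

e=-1: not %3==0, count = 0-(-1) = 1
e=11: not %3==0, count = 1-11 = -10
e=8: not %3==0, count = (-10)-8 = -18
e=-3: %3==0, count = (-18)+(-3) = -21
e=12: %3==0, count = (-21)+12 = -9
e=7: not %3==0, count = (-9)-7 = -16
e=-1: not %3==0, count = (-16)-(-1) = -15
e=7: not %3==0, count = (-15)-7 = -22

-22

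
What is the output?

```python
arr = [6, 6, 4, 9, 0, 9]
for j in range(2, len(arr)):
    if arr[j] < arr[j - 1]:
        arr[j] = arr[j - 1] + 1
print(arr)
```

[6, 6, 7, 9, 10, 11]

j=2: 4<6, arr[2] = 6+1 = 7 → [6, 6, 7, 9, 0, 9]
j=3: 9>=7, unchanged → [6, 6, 7, 9, 0, 9]
j=4: 0<9, arr[4] = 9+1 = 10 → [6, 6, 7, 9, 10, 9]
j=5: 9<10, arr[5] = 10+1 = 11 → [6, 6, 7, 9, 10, 11]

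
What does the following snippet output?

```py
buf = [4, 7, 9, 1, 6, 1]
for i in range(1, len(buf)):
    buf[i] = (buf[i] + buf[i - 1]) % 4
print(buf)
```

[4, 3, 0, 1, 3, 0]

i=1: buf[1] = (7+4)%4 = 3 → [4, 3, 9, 1, 6, 1]
i=2: buf[2] = (9+3)%4 = 0 → [4, 3, 0, 1, 6, 1]
i=3: buf[3] = (1+0)%4 = 1 → [4, 3, 0, 1, 6, 1]
i=4: buf[4] = (6+1)%4 = 3 → [4, 3, 0, 1, 3, 1]
i=5: buf[5] = (1+3)%4 = 0 → [4, 3, 0, 1, 3, 0]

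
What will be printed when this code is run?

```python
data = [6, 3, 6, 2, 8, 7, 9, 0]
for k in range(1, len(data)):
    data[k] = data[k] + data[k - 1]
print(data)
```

k=1: data[1] = 3+6 = 9 → [6, 9, 6, 2, 8, 7, 9, 0]
k=2: data[2] = 6+9 = 15 → [6, 9, 15, 2, 8, 7, 9, 0]
k=3: data[3] = 2+15 = 17 → [6, 9, 15, 17, 8, 7, 9, 0]
k=4: data[4] = 8+17 = 25 → [6, 9, 15, 17, 25, 7, 9, 0]
k=5: data[5] = 7+25 = 32 → [6, 9, 15, 17, 25, 32, 9, 0]
k=6: data[6] = 9+32 = 41 → [6, 9, 15, 17, 25, 32, 41, 0]
k=7: data[7] = 0+41 = 41 → [6, 9, 15, 17, 25, 32, 41, 41]

[6, 9, 15, 17, 25, 32, 41, 41]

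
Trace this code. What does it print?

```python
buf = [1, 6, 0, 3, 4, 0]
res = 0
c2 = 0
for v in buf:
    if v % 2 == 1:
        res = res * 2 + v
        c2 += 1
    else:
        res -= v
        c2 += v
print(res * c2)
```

v=1: odd, res = 0*2+1 = 1; c2=1
v=6: not odd, res = 1-6 = -5; c2=7
v=0: not odd, res = (-5)-0 = -5; c2=7
v=3: odd, res = (-5)*2+3 = -7; c2=8
v=4: not odd, res = (-7)-4 = -11; c2=12
v=0: not odd, res = (-11)-0 = -11; c2=12
res*c2 = (-11)*12 = -132

-132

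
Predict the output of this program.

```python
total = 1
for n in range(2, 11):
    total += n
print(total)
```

n=2: total = 1+2 = 3
n=3: total = 3+3 = 6
n=4: total = 6+4 = 10
n=5: total = 10+5 = 15
n=6: total = 15+6 = 21
n=7: total = 21+7 = 28
n=8: total = 28+8 = 36
n=9: total = 36+9 = 45
n=10: total = 45+10 = 55

55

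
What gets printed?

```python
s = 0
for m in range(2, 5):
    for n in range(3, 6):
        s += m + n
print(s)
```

m=2,n=3: s = 0+5 = 5
m=2,n=4: s = 5+6 = 11
m=2,n=5: s = 11+7 = 18
m=3,n=3: s = 18+6 = 24
m=3,n=4: s = 24+7 = 31
m=3,n=5: s = 31+8 = 39
m=4,n=3: s = 39+7 = 46
m=4,n=4: s = 46+8 = 54
m=4,n=5: s = 54+9 = 63

63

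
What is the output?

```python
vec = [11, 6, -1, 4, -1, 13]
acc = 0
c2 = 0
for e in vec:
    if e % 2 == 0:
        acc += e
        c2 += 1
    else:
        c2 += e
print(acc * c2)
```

e=11: not even; c2=11
e=6: even, acc = 0+6 = 6; c2=12
e=-1: not even; c2=11
e=4: even, acc = 6+4 = 10; c2=12
e=-1: not even; c2=11
e=13: not even; c2=24
acc*c2 = 10*24 = 240

240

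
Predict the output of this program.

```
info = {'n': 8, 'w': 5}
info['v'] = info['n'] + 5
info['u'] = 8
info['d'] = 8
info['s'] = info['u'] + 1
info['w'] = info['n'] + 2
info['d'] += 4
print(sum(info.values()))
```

info['v'] = info['n']+5 = 13 → {'n': 8, 'w': 5, 'v': 13}
info['u'] = 8 → {'n': 8, 'w': 5, 'v': 13, 'u': 8}
info['d'] = 8 → {'n': 8, 'w': 5, 'v': 13, 'u': 8, 'd': 8}
info['s'] = info['u']+1 = 9 → {'n': 8, 'w': 5, 'v': 13, 'u': 8, 'd': 8, 's': 9}
info['w'] = info['n']+2 = 10 → {'n': 8, 'w': 10, 'v': 13, 'u': 8, 'd': 8, 's': 9}
info['d'] = 8+4 = 12 → {'n': 8, 'w': 10, 'v': 13, 'u': 8, 'd': 12, 's': 9}
sum of values = 60

60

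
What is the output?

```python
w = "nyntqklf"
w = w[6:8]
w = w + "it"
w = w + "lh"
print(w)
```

lfitlh

slice [6:8] → 'lf'
+ 'it' → 'lfit'
+ 'lh' → 'lfitlh'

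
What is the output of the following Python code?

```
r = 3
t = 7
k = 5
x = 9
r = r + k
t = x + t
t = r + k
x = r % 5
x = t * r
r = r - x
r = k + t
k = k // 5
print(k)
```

r = 3+5 = 8
t = 9+7 = 16
t = 8+5 = 13
x = 8%5 = 3
x = 13*8 = 104
r = 8-104 = -96
r = 5+13 = 18
k = 5//5 = 1

1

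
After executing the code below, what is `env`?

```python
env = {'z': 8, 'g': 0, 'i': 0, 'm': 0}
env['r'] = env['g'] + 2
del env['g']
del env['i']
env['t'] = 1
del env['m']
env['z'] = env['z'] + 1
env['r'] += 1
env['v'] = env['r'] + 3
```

env['r'] = env['g']+2 = 2 → {'z': 8, 'g': 0, 'i': 0, 'm': 0, 'r': 2}
del 'g' → {'z': 8, 'i': 0, 'm': 0, 'r': 2}
del 'i' → {'z': 8, 'm': 0, 'r': 2}
env['t'] = 1 → {'z': 8, 'm': 0, 'r': 2, 't': 1}
del 'm' → {'z': 8, 'r': 2, 't': 1}
env['z'] = env['z']+1 = 9 → {'z': 9, 'r': 2, 't': 1}
env['r'] = 2+1 = 3 → {'z': 9, 'r': 3, 't': 1}
env['v'] = env['r']+3 = 6 → {'z': 9, 'r': 3, 't': 1, 'v': 6}

{'z': 9, 'r': 3, 't': 1, 'v': 6}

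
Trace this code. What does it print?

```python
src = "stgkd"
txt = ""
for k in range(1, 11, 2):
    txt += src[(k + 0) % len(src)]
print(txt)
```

k=1: add src[1]='t' → 't'
k=3: add src[3]='k' → 'tk'
k=5: add src[0]='s' → 'tks'
k=7: add src[2]='g' → 'tksg'
k=9: add src[4]='d' → 'tksgd'

tksgd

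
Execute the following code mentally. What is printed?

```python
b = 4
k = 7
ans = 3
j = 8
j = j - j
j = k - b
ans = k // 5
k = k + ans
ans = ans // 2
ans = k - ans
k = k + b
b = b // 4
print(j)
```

3

j = 8-8 = 0
j = 7-4 = 3
ans = 7//5 = 1
k = 7+1 = 8
ans = 1//2 = 0
ans = 8-0 = 8
k = 8+4 = 12
b = 4//4 = 1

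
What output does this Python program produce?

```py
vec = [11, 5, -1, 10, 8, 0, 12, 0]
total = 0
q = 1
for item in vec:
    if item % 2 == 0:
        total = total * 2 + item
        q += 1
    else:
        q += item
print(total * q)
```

5208

item=11: not even; q=12
item=5: not even; q=17
item=-1: not even; q=16
item=10: even, total = 0*2+10 = 10; q=17
item=8: even, total = 10*2+8 = 28; q=18
item=0: even, total = 28*2+0 = 56; q=19
item=12: even, total = 56*2+12 = 124; q=20
item=0: even, total = 124*2+0 = 248; q=21
total*q = 248*21 = 5208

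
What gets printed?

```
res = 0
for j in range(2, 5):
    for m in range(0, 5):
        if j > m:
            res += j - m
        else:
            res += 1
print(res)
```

j=2,m=0: 2>0, res = 0+2 = 2
j=2,m=1: 2>1, res = 2+1 = 3
j=2,m=2: not 2>2, res = 3+1 = 4
j=2,m=3: not 2>3, res = 4+1 = 5
j=2,m=4: not 2>4, res = 5+1 = 6
j=3,m=0: 3>0, res = 6+3 = 9
j=3,m=1: 3>1, res = 9+2 = 11
j=3,m=2: 3>2, res = 11+1 = 12
j=3,m=3: not 3>3, res = 12+1 = 13
j=3,m=4: not 3>4, res = 13+1 = 14
j=4,m=0: 4>0, res = 14+4 = 18
j=4,m=1: 4>1, res = 18+3 = 21
j=4,m=2: 4>2, res = 21+2 = 23
j=4,m=3: 4>3, res = 23+1 = 24
j=4,m=4: not 4>4, res = 24+1 = 25

25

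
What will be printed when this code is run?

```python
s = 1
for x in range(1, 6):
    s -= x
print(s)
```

x=1: s = 1-1 = 0
x=2: s = 0-2 = -2
x=3: s = (-2)-3 = -5
x=4: s = (-5)-4 = -9
x=5: s = (-9)-5 = -14

-14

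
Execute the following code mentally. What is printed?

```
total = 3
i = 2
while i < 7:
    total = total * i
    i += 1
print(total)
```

2160

i=2: total = 3*2 = 6
i=3: total = 6*3 = 18
i=4: total = 18*4 = 72
i=5: total = 72*5 = 360
i=6: total = 360*6 = 2160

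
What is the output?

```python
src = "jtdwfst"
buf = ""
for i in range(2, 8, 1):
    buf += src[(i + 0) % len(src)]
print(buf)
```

i=2: add src[2]='d' → 'd'
i=3: add src[3]='w' → 'dw'
i=4: add src[4]='f' → 'dwf'
i=5: add src[5]='s' → 'dwfs'
i=6: add src[6]='t' → 'dwfst'
i=7: add src[0]='j' → 'dwfstj'

dwfstj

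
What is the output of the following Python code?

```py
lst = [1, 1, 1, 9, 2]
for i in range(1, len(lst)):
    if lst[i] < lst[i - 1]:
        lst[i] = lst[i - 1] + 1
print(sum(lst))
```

i=1: 1>=1, unchanged → [1, 1, 1, 9, 2]
i=2: 1>=1, unchanged → [1, 1, 1, 9, 2]
i=3: 9>=1, unchanged → [1, 1, 1, 9, 2]
i=4: 2<9, lst[4] = 9+1 = 10 → [1, 1, 1, 9, 10]
sum = 22

22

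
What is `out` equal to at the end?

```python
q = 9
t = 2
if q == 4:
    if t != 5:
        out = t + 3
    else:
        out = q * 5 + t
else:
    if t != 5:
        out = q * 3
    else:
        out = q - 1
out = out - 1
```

26

q=9, t=2
q == 4 is False; t != 5 is True
→ out = q * 3 = 27
out = 27-1 = 26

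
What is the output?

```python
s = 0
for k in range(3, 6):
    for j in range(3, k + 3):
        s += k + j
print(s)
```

105

k=3,j=3: s = 0+6 = 6
k=3,j=4: s = 6+7 = 13
k=3,j=5: s = 13+8 = 21
k=4,j=3: s = 21+7 = 28
k=4,j=4: s = 28+8 = 36
k=4,j=5: s = 36+9 = 45
k=4,j=6: s = 45+10 = 55
k=5,j=3: s = 55+8 = 63
k=5,j=4: s = 63+9 = 72
k=5,j=5: s = 72+10 = 82
k=5,j=6: s = 82+11 = 93
k=5,j=7: s = 93+12 = 105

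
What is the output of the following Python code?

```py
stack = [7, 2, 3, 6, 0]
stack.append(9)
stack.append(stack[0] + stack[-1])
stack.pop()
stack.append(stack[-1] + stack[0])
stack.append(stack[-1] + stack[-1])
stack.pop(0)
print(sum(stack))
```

68

append 9 → [7, 2, 3, 6, 0, 9]
append stack[0]+stack[-1] = 7+9 = 16 → [7, 2, 3, 6, 0, 9, 16]
pop() removes 16 → [7, 2, 3, 6, 0, 9]
append stack[-1]+stack[0] = 9+7 = 16 → [7, 2, 3, 6, 0, 9, 16]
append stack[-1]+stack[-1] = 16+16 = 32 → [7, 2, 3, 6, 0, 9, 16, 32]
pop(0) removes 7 → [2, 3, 6, 0, 9, 16, 32]
sum = 68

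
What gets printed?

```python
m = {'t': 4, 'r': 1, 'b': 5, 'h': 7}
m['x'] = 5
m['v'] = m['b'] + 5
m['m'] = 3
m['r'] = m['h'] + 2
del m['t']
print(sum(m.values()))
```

39

m['x'] = 5 → {'t': 4, 'r': 1, 'b': 5, 'h': 7, 'x': 5}
m['v'] = m['b']+5 = 10 → {'t': 4, 'r': 1, 'b': 5, 'h': 7, 'x': 5, 'v': 10}
m['m'] = 3 → {'t': 4, 'r': 1, 'b': 5, 'h': 7, 'x': 5, 'v': 10, 'm': 3}
m['r'] = m['h']+2 = 9 → {'t': 4, 'r': 9, 'b': 5, 'h': 7, 'x': 5, 'v': 10, 'm': 3}
del 't' → {'r': 9, 'b': 5, 'h': 7, 'x': 5, 'v': 10, 'm': 3}
sum of values = 39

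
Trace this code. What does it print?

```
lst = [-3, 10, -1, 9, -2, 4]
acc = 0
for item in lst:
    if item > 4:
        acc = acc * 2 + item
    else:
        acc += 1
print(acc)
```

37

item=-3: not >4, acc = 0+1 = 1
item=10: >4, acc = 1*2+10 = 12
item=-1: not >4, acc = 12+1 = 13
item=9: >4, acc = 13*2+9 = 35
item=-2: not >4, acc = 35+1 = 36
item=4: not >4, acc = 36+1 = 37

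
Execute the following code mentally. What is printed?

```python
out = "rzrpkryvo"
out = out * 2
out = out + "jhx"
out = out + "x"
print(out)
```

rzrpkryvorzrpkryvojhxx

repeat ×2 → 'rzrpkryvorzrpkryvo'
+ 'jhx' → 'rzrpkryvorzrpkryvojhx'
+ 'x' → 'rzrpkryvorzrpkryvojhxx'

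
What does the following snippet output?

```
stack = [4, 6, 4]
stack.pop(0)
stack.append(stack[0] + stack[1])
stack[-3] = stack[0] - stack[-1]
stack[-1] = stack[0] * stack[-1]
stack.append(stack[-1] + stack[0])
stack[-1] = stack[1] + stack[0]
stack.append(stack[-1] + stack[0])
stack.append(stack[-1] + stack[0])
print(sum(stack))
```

pop(0) removes 4 → [6, 4]
append stack[0]+stack[1] = 6+4 = 10 → [6, 4, 10]
stack[-3] = stack[0]-stack[-1] = 6-10 = -4 → [-4, 4, 10]
stack[-1] = stack[0]*stack[-1] = (-4)*10 = -40 → [-4, 4, -40]
append stack[-1]+stack[0] = (-40)+(-4) = -44 → [-4, 4, -40, -44]
stack[-1] = stack[1]+stack[0] = 4+(-4) = 0 → [-4, 4, -40, 0]
append stack[-1]+stack[0] = 0+(-4) = -4 → [-4, 4, -40, 0, -4]
append stack[-1]+stack[0] = (-4)+(-4) = -8 → [-4, 4, -40, 0, -4, -8]
sum = -52

-52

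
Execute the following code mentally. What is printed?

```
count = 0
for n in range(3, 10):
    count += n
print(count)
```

n=3: count = 0+3 = 3
n=4: count = 3+4 = 7
n=5: count = 7+5 = 12
n=6: count = 12+6 = 18
n=7: count = 18+7 = 25
n=8: count = 25+8 = 33
n=9: count = 33+9 = 42

42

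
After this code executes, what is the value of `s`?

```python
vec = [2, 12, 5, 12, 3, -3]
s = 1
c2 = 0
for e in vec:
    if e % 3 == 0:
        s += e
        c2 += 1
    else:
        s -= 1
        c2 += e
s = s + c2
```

34

e=2: not %3==0, s = 1-1 = 0; c2=2
e=12: %3==0, s = 0+12 = 12; c2=3
e=5: not %3==0, s = 12-1 = 11; c2=8
e=12: %3==0, s = 11+12 = 23; c2=9
e=3: %3==0, s = 23+3 = 26; c2=10
e=-3: %3==0, s = 26+(-3) = 23; c2=11
s+c2 = 23+11 = 34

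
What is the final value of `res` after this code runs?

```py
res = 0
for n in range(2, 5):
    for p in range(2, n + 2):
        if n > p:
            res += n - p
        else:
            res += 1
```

10

n=2,p=2: not 2>2, res = 0+1 = 1
n=2,p=3: not 2>3, res = 1+1 = 2
n=3,p=2: 3>2, res = 2+1 = 3
n=3,p=3: not 3>3, res = 3+1 = 4
n=3,p=4: not 3>4, res = 4+1 = 5
n=4,p=2: 4>2, res = 5+2 = 7
n=4,p=3: 4>3, res = 7+1 = 8
n=4,p=4: not 4>4, res = 8+1 = 9
n=4,p=5: not 4>5, res = 9+1 = 10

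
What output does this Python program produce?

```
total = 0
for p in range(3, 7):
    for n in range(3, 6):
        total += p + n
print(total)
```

102

p=3,n=3: total = 0+6 = 6
p=3,n=4: total = 6+7 = 13
p=3,n=5: total = 13+8 = 21
p=4,n=3: total = 21+7 = 28
p=4,n=4: total = 28+8 = 36
p=4,n=5: total = 36+9 = 45
p=5,n=3: total = 45+8 = 53
p=5,n=4: total = 53+9 = 62
p=5,n=5: total = 62+10 = 72
p=6,n=3: total = 72+9 = 81
p=6,n=4: total = 81+10 = 91
p=6,n=5: total = 91+11 = 102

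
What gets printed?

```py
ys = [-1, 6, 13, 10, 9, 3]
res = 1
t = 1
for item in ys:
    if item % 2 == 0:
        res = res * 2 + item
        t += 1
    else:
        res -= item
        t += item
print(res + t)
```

19

item=-1: not even, res = 1-(-1) = 2; t=0
item=6: even, res = 2*2+6 = 10; t=1
item=13: not even, res = 10-13 = -3; t=14
item=10: even, res = (-3)*2+10 = 4; t=15
item=9: not even, res = 4-9 = -5; t=24
item=3: not even, res = (-5)-3 = -8; t=27
res+t = (-8)+27 = 19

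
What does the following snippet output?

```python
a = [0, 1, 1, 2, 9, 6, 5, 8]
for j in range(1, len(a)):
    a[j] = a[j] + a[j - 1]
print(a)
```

j=1: a[1] = 1+0 = 1 → [0, 1, 1, 2, 9, 6, 5, 8]
j=2: a[2] = 1+1 = 2 → [0, 1, 2, 2, 9, 6, 5, 8]
j=3: a[3] = 2+2 = 4 → [0, 1, 2, 4, 9, 6, 5, 8]
j=4: a[4] = 9+4 = 13 → [0, 1, 2, 4, 13, 6, 5, 8]
j=5: a[5] = 6+13 = 19 → [0, 1, 2, 4, 13, 19, 5, 8]
j=6: a[6] = 5+19 = 24 → [0, 1, 2, 4, 13, 19, 24, 8]
j=7: a[7] = 8+24 = 32 → [0, 1, 2, 4, 13, 19, 24, 32]

[0, 1, 2, 4, 13, 19, 24, 32]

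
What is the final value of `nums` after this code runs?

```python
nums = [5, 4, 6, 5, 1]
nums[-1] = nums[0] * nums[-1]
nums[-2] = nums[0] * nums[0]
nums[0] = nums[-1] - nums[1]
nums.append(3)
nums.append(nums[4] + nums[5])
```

nums[-1] = nums[0]*nums[-1] = 5*1 = 5 → [5, 4, 6, 5, 5]
nums[-2] = nums[0]*nums[0] = 5*5 = 25 → [5, 4, 6, 25, 5]
nums[0] = nums[-1]-nums[1] = 5-4 = 1 → [1, 4, 6, 25, 5]
append 3 → [1, 4, 6, 25, 5, 3]
append nums[4]+nums[5] = 5+3 = 8 → [1, 4, 6, 25, 5, 3, 8]

[1, 4, 6, 25, 5, 3, 8]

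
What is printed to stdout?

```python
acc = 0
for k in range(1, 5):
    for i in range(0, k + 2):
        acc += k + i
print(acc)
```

84

k=1,i=0: acc = 0+1 = 1
k=1,i=1: acc = 1+2 = 3
k=1,i=2: acc = 3+3 = 6
k=2,i=0: acc = 6+2 = 8
k=2,i=1: acc = 8+3 = 11
k=2,i=2: acc = 11+4 = 15
k=2,i=3: acc = 15+5 = 20
k=3,i=0: acc = 20+3 = 23
k=3,i=1: acc = 23+4 = 27
k=3,i=2: acc = 27+5 = 32
k=3,i=3: acc = 32+6 = 38
k=3,i=4: acc = 38+7 = 45
k=4,i=0: acc = 45+4 = 49
k=4,i=1: acc = 49+5 = 54
k=4,i=2: acc = 54+6 = 60
k=4,i=3: acc = 60+7 = 67
k=4,i=4: acc = 67+8 = 75
k=4,i=5: acc = 75+9 = 84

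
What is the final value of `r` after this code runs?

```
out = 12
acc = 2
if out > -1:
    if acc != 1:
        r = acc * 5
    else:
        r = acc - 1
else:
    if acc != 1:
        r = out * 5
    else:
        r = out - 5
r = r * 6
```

60

out=12, acc=2
out > -1 is True; acc != 1 is True
→ r = acc * 5 = 10
r = 10*6 = 60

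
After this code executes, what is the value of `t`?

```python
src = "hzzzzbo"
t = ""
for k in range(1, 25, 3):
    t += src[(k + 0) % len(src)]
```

'zzhzozbz'

k=1: add src[1]='z' → 'z'
k=4: add src[4]='z' → 'zz'
k=7: add src[0]='h' → 'zzh'
k=10: add src[3]='z' → 'zzhz'
k=13: add src[6]='o' → 'zzhzo'
k=16: add src[2]='z' → 'zzhzoz'
k=19: add src[5]='b' → 'zzhzozb'
k=22: add src[1]='z' → 'zzhzozbz'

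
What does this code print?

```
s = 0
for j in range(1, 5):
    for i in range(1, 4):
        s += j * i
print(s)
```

60

j=1,i=1: s = 0+1 = 1
j=1,i=2: s = 1+2 = 3
j=1,i=3: s = 3+3 = 6
j=2,i=1: s = 6+2 = 8
j=2,i=2: s = 8+4 = 12
j=2,i=3: s = 12+6 = 18
j=3,i=1: s = 18+3 = 21
j=3,i=2: s = 21+6 = 27
j=3,i=3: s = 27+9 = 36
j=4,i=1: s = 36+4 = 40
j=4,i=2: s = 40+8 = 48
j=4,i=3: s = 48+12 = 60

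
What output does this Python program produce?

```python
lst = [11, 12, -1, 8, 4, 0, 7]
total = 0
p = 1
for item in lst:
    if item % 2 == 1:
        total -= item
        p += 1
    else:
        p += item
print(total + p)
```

11

item=11: odd, total = 0-11 = -11; p=2
item=12: not odd; p=14
item=-1: odd, total = (-11)-(-1) = -10; p=15
item=8: not odd; p=23
item=4: not odd; p=27
item=0: not odd; p=27
item=7: odd, total = (-10)-7 = -17; p=28
total+p = (-17)+28 = 11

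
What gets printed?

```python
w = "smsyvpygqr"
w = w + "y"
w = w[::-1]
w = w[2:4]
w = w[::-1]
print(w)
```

gq

+ 'y' → 'smsyvpygqry'
reverse → 'yrqgypvysms'
slice [2:4] → 'qg'
reverse → 'gq'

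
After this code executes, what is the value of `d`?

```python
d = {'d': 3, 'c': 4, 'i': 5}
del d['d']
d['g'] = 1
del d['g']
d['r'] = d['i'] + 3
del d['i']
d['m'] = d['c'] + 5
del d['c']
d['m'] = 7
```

{'r': 8, 'm': 7}

del 'd' → {'c': 4, 'i': 5}
d['g'] = 1 → {'c': 4, 'i': 5, 'g': 1}
del 'g' → {'c': 4, 'i': 5}
d['r'] = d['i']+3 = 8 → {'c': 4, 'i': 5, 'r': 8}
del 'i' → {'c': 4, 'r': 8}
d['m'] = d['c']+5 = 9 → {'c': 4, 'r': 8, 'm': 9}
del 'c' → {'r': 8, 'm': 9}
d['m'] = 7 → {'r': 8, 'm': 7}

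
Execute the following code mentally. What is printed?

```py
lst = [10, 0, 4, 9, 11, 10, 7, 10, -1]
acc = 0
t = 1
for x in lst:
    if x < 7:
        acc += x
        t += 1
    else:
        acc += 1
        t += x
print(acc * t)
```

549

x=10: not <7, acc = 0+1 = 1; t=11
x=0: <7, acc = 1+0 = 1; t=12
x=4: <7, acc = 1+4 = 5; t=13
x=9: not <7, acc = 5+1 = 6; t=22
x=11: not <7, acc = 6+1 = 7; t=33
x=10: not <7, acc = 7+1 = 8; t=43
x=7: not <7, acc = 8+1 = 9; t=50
x=10: not <7, acc = 9+1 = 10; t=60
x=-1: <7, acc = 10+(-1) = 9; t=61
acc*t = 9*61 = 549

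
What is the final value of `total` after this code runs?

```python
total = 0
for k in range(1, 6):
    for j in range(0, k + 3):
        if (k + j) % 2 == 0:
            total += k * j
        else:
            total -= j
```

138

k=1,j=0: odd sum, total = 0-0 = 0
k=1,j=1: even sum, total = 0+1 = 1
k=1,j=2: odd sum, total = 1-2 = -1
k=1,j=3: even sum, total = (-1)+3 = 2
k=2,j=0: even sum, total = 2+0 = 2
k=2,j=1: odd sum, total = 2-1 = 1
k=2,j=2: even sum, total = 1+4 = 5
k=2,j=3: odd sum, total = 5-3 = 2
k=2,j=4: even sum, total = 2+8 = 10
k=3,j=0: odd sum, total = 10-0 = 10
k=3,j=1: even sum, total = 10+3 = 13
k=3,j=2: odd sum, total = 13-2 = 11
k=3,j=3: even sum, total = 11+9 = 20
k=3,j=4: odd sum, total = 20-4 = 16
k=3,j=5: even sum, total = 16+15 = 31
k=4,j=0: even sum, total = 31+0 = 31
k=4,j=1: odd sum, total = 31-1 = 30
k=4,j=2: even sum, total = 30+8 = 38
k=4,j=3: odd sum, total = 38-3 = 35
k=4,j=4: even sum, total = 35+16 = 51
k=4,j=5: odd sum, total = 51-5 = 46
k=4,j=6: even sum, total = 46+24 = 70
k=5,j=0: odd sum, total = 70-0 = 70
k=5,j=1: even sum, total = 70+5 = 75
k=5,j=2: odd sum, total = 75-2 = 73
k=5,j=3: even sum, total = 73+15 = 88
k=5,j=4: odd sum, total = 88-4 = 84
k=5,j=5: even sum, total = 84+25 = 109
k=5,j=6: odd sum, total = 109-6 = 103
k=5,j=7: even sum, total = 103+35 = 138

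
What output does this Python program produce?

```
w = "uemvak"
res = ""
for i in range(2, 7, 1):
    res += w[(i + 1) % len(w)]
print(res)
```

vakue

i=2: add w[3]='v' → 'v'
i=3: add w[4]='a' → 'va'
i=4: add w[5]='k' → 'vak'
i=5: add w[0]='u' → 'vaku'
i=6: add w[1]='e' → 'vakue'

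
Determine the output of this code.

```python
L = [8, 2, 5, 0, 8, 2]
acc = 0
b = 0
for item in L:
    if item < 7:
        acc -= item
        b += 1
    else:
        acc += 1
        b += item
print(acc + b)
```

item=8: not <7, acc = 0+1 = 1; b=8
item=2: <7, acc = 1-2 = -1; b=9
item=5: <7, acc = (-1)-5 = -6; b=10
item=0: <7, acc = (-6)-0 = -6; b=11
item=8: not <7, acc = (-6)+1 = -5; b=19
item=2: <7, acc = (-5)-2 = -7; b=20
acc+b = (-7)+20 = 13

13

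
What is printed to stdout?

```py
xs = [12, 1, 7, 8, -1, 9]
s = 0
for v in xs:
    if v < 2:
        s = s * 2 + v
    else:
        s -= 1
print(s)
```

-8

v=12: not <2, s = 0-1 = -1
v=1: <2, s = (-1)*2+1 = -1
v=7: not <2, s = (-1)-1 = -2
v=8: not <2, s = (-2)-1 = -3
v=-1: <2, s = (-3)*2+(-1) = -7
v=9: not <2, s = (-7)-1 = -8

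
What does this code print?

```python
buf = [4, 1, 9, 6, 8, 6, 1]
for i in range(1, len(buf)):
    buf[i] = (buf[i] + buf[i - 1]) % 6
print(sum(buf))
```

i=1: buf[1] = (1+4)%6 = 5 → [4, 5, 9, 6, 8, 6, 1]
i=2: buf[2] = (9+5)%6 = 2 → [4, 5, 2, 6, 8, 6, 1]
i=3: buf[3] = (6+2)%6 = 2 → [4, 5, 2, 2, 8, 6, 1]
i=4: buf[4] = (8+2)%6 = 4 → [4, 5, 2, 2, 4, 6, 1]
i=5: buf[5] = (6+4)%6 = 4 → [4, 5, 2, 2, 4, 4, 1]
i=6: buf[6] = (1+4)%6 = 5 → [4, 5, 2, 2, 4, 4, 5]
sum = 26

26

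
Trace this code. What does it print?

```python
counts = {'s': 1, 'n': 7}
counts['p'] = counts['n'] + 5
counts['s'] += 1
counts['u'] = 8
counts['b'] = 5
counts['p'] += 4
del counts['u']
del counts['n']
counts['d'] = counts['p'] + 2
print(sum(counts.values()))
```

counts['p'] = counts['n']+5 = 12 → {'s': 1, 'n': 7, 'p': 12}
counts['s'] = 1+1 = 2 → {'s': 2, 'n': 7, 'p': 12}
counts['u'] = 8 → {'s': 2, 'n': 7, 'p': 12, 'u': 8}
counts['b'] = 5 → {'s': 2, 'n': 7, 'p': 12, 'u': 8, 'b': 5}
counts['p'] = 12+4 = 16 → {'s': 2, 'n': 7, 'p': 16, 'u': 8, 'b': 5}
del 'u' → {'s': 2, 'n': 7, 'p': 16, 'b': 5}
del 'n' → {'s': 2, 'p': 16, 'b': 5}
counts['d'] = counts['p']+2 = 18 → {'s': 2, 'p': 16, 'b': 5, 'd': 18}
sum of values = 41

41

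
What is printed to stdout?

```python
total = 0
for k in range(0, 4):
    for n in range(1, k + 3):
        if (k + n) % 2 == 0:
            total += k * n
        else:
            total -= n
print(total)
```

30

k=0,n=1: odd sum, total = 0-1 = -1
k=0,n=2: even sum, total = (-1)+0 = -1
k=1,n=1: even sum, total = (-1)+1 = 0
k=1,n=2: odd sum, total = 0-2 = -2
k=1,n=3: even sum, total = (-2)+3 = 1
k=2,n=1: odd sum, total = 1-1 = 0
k=2,n=2: even sum, total = 0+4 = 4
k=2,n=3: odd sum, total = 4-3 = 1
k=2,n=4: even sum, total = 1+8 = 9
k=3,n=1: even sum, total = 9+3 = 12
k=3,n=2: odd sum, total = 12-2 = 10
k=3,n=3: even sum, total = 10+9 = 19
k=3,n=4: odd sum, total = 19-4 = 15
k=3,n=5: even sum, total = 15+15 = 30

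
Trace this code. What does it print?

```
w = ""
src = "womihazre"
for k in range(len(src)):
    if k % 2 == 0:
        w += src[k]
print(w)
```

wmhze

k=0: add 'w' → 'w'
k=1: skip
k=2: add 'm' → 'wm'
k=3: skip
k=4: add 'h' → 'wmh'
k=5: skip
k=6: add 'z' → 'wmhz'
k=7: skip
k=8: add 'e' → 'wmhze'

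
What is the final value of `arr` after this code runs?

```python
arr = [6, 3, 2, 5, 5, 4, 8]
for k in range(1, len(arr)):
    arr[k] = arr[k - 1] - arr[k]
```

[6, 3, 1, -4, -9, -13, -21]

k=1: arr[1] = 6-3 = 3 → [6, 3, 2, 5, 5, 4, 8]
k=2: arr[2] = 3-2 = 1 → [6, 3, 1, 5, 5, 4, 8]
k=3: arr[3] = 1-5 = -4 → [6, 3, 1, -4, 5, 4, 8]
k=4: arr[4] = (-4)-5 = -9 → [6, 3, 1, -4, -9, 4, 8]
k=5: arr[5] = (-9)-4 = -13 → [6, 3, 1, -4, -9, -13, 8]
k=6: arr[6] = (-13)-8 = -21 → [6, 3, 1, -4, -9, -13, -21]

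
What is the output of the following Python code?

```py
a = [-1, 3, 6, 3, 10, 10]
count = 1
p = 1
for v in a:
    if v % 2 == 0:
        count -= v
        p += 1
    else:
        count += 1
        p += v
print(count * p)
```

v=-1: not even, count = 1+1 = 2; p=0
v=3: not even, count = 2+1 = 3; p=3
v=6: even, count = 3-6 = -3; p=4
v=3: not even, count = (-3)+1 = -2; p=7
v=10: even, count = (-2)-10 = -12; p=8
v=10: even, count = (-12)-10 = -22; p=9
count*p = (-22)*9 = -198

-198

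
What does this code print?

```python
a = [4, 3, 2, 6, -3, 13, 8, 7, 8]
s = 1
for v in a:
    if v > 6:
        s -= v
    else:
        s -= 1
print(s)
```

v=4: not >6, s = 1-1 = 0
v=3: not >6, s = 0-1 = -1
v=2: not >6, s = (-1)-1 = -2
v=6: not >6, s = (-2)-1 = -3
v=-3: not >6, s = (-3)-1 = -4
v=13: >6, s = (-4)-13 = -17
v=8: >6, s = (-17)-8 = -25
v=7: >6, s = (-25)-7 = -32
v=8: >6, s = (-32)-8 = -40

-40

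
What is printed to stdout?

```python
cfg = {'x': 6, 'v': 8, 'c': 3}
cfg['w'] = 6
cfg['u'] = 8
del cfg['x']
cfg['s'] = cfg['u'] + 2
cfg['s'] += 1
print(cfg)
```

{'v': 8, 'c': 3, 'w': 6, 'u': 8, 's': 11}

cfg['w'] = 6 → {'x': 6, 'v': 8, 'c': 3, 'w': 6}
cfg['u'] = 8 → {'x': 6, 'v': 8, 'c': 3, 'w': 6, 'u': 8}
del 'x' → {'v': 8, 'c': 3, 'w': 6, 'u': 8}
cfg['s'] = cfg['u']+2 = 10 → {'v': 8, 'c': 3, 'w': 6, 'u': 8, 's': 10}
cfg['s'] = 10+1 = 11 → {'v': 8, 'c': 3, 'w': 6, 'u': 8, 's': 11}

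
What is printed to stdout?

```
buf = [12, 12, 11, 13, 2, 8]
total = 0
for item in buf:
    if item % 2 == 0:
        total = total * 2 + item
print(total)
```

156

item=12: even, total = 0*2+12 = 12
item=12: even, total = 12*2+12 = 36
item=11: not even
item=13: not even
item=2: even, total = 36*2+2 = 74
item=8: even, total = 74*2+8 = 156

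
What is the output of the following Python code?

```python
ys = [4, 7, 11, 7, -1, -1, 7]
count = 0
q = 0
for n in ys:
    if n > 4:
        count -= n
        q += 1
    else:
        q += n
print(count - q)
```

-38

n=4: not >4; q=4
n=7: >4, count = 0-7 = -7; q=5
n=11: >4, count = (-7)-11 = -18; q=6
n=7: >4, count = (-18)-7 = -25; q=7
n=-1: not >4; q=6
n=-1: not >4; q=5
n=7: >4, count = (-25)-7 = -32; q=6
count-q = (-32)-6 = -38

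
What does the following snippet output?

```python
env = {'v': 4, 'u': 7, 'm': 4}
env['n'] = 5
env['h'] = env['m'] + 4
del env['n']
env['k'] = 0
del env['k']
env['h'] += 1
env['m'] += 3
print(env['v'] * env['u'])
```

env['n'] = 5 → {'v': 4, 'u': 7, 'm': 4, 'n': 5}
env['h'] = env['m']+4 = 8 → {'v': 4, 'u': 7, 'm': 4, 'n': 5, 'h': 8}
del 'n' → {'v': 4, 'u': 7, 'm': 4, 'h': 8}
env['k'] = 0 → {'v': 4, 'u': 7, 'm': 4, 'h': 8, 'k': 0}
del 'k' → {'v': 4, 'u': 7, 'm': 4, 'h': 8}
env['h'] = 8+1 = 9 → {'v': 4, 'u': 7, 'm': 4, 'h': 9}
env['m'] = 4+3 = 7 → {'v': 4, 'u': 7, 'm': 7, 'h': 9}
env['v']*env['u'] = 4*7 = 28

28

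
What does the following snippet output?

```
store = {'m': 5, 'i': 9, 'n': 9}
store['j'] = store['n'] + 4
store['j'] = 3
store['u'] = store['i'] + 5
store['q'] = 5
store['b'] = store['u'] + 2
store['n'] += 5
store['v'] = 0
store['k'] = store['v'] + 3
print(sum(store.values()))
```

store['j'] = store['n']+4 = 13 → {'m': 5, 'i': 9, 'n': 9, 'j': 13}
store['j'] = 3 → {'m': 5, 'i': 9, 'n': 9, 'j': 3}
store['u'] = store['i']+5 = 14 → {'m': 5, 'i': 9, 'n': 9, 'j': 3, 'u': 14}
store['q'] = 5 → {'m': 5, 'i': 9, 'n': 9, 'j': 3, 'u': 14, 'q': 5}
store['b'] = store['u']+2 = 16 → {'m': 5, 'i': 9, 'n': 9, 'j': 3, 'u': 14, 'q': 5, 'b': 16}
store['n'] = 9+5 = 14 → {'m': 5, 'i': 9, 'n': 14, 'j': 3, 'u': 14, 'q': 5, 'b': 16}
store['v'] = 0 → {'m': 5, 'i': 9, 'n': 14, 'j': 3, 'u': 14, 'q': 5, 'b': 16, 'v': 0}
store['k'] = store['v']+3 = 3 → {'m': 5, 'i': 9, 'n': 14, 'j': 3, 'u': 14, 'q': 5, 'b': 16, 'v': 0, 'k': 3}
sum of values = 69

69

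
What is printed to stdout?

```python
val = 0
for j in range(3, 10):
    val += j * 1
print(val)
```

j=3: val = 0+3*1 = 3
j=4: val = 3+4*1 = 7
j=5: val = 7+5*1 = 12
j=6: val = 12+6*1 = 18
j=7: val = 18+7*1 = 25
j=8: val = 25+8*1 = 33
j=9: val = 33+9*1 = 42

42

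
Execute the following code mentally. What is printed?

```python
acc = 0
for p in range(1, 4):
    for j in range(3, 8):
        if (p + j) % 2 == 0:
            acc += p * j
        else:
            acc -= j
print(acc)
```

45

p=1,j=3: even sum, acc = 0+3 = 3
p=1,j=4: odd sum, acc = 3-4 = -1
p=1,j=5: even sum, acc = (-1)+5 = 4
p=1,j=6: odd sum, acc = 4-6 = -2
p=1,j=7: even sum, acc = (-2)+7 = 5
p=2,j=3: odd sum, acc = 5-3 = 2
p=2,j=4: even sum, acc = 2+8 = 10
p=2,j=5: odd sum, acc = 10-5 = 5
p=2,j=6: even sum, acc = 5+12 = 17
p=2,j=7: odd sum, acc = 17-7 = 10
p=3,j=3: even sum, acc = 10+9 = 19
p=3,j=4: odd sum, acc = 19-4 = 15
p=3,j=5: even sum, acc = 15+15 = 30
p=3,j=6: odd sum, acc = 30-6 = 24
p=3,j=7: even sum, acc = 24+21 = 45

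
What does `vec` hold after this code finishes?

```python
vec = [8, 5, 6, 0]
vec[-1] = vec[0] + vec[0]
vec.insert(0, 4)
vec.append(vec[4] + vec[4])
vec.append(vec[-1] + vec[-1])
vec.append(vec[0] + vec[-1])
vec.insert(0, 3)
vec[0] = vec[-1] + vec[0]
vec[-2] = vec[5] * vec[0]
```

vec[-1] = vec[0]+vec[0] = 8+8 = 16 → [8, 5, 6, 16]
insert 4 at 0 → [4, 8, 5, 6, 16]
append vec[4]+vec[4] = 16+16 = 32 → [4, 8, 5, 6, 16, 32]
append vec[-1]+vec[-1] = 32+32 = 64 → [4, 8, 5, 6, 16, 32, 64]
append vec[0]+vec[-1] = 4+64 = 68 → [4, 8, 5, 6, 16, 32, 64, 68]
insert 3 at 0 → [3, 4, 8, 5, 6, 16, 32, 64, 68]
vec[0] = vec[-1]+vec[0] = 68+3 = 71 → [71, 4, 8, 5, 6, 16, 32, 64, 68]
vec[-2] = vec[5]*vec[0] = 16*71 = 1136 → [71, 4, 8, 5, 6, 16, 32, 1136, 68]

[71, 4, 8, 5, 6, 16, 32, 1136, 68]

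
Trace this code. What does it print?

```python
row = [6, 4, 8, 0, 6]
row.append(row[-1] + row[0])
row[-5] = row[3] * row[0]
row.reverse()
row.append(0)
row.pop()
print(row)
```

[12, 6, 0, 8, 0, 6]

append row[-1]+row[0] = 6+6 = 12 → [6, 4, 8, 0, 6, 12]
row[-5] = row[3]*row[0] = 0*6 = 0 → [6, 0, 8, 0, 6, 12]
reverse → [12, 6, 0, 8, 0, 6]
append 0 → [12, 6, 0, 8, 0, 6, 0]
pop() removes 0 → [12, 6, 0, 8, 0, 6]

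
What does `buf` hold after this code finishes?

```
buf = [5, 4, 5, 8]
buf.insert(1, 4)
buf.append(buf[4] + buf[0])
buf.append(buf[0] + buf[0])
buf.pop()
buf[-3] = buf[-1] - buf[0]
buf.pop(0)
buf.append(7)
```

insert 4 at 1 → [5, 4, 4, 5, 8]
append buf[4]+buf[0] = 8+5 = 13 → [5, 4, 4, 5, 8, 13]
append buf[0]+buf[0] = 5+5 = 10 → [5, 4, 4, 5, 8, 13, 10]
pop() removes 10 → [5, 4, 4, 5, 8, 13]
buf[-3] = buf[-1]-buf[0] = 13-5 = 8 → [5, 4, 4, 8, 8, 13]
pop(0) removes 5 → [4, 4, 8, 8, 13]
append 7 → [4, 4, 8, 8, 13, 7]

[4, 4, 8, 8, 13, 7]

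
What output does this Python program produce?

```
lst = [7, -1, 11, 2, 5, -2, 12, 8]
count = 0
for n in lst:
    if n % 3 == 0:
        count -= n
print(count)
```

-12

n=7: not %3==0
n=-1: not %3==0
n=11: not %3==0
n=2: not %3==0
n=5: not %3==0
n=-2: not %3==0
n=12: %3==0, count = 0-12 = -12
n=8: not %3==0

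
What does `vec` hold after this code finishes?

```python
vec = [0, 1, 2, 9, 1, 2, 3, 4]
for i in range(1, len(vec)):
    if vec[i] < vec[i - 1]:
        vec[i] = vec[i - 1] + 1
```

[0, 1, 2, 9, 10, 11, 12, 13]

i=1: 1>=0, unchanged → [0, 1, 2, 9, 1, 2, 3, 4]
i=2: 2>=1, unchanged → [0, 1, 2, 9, 1, 2, 3, 4]
i=3: 9>=2, unchanged → [0, 1, 2, 9, 1, 2, 3, 4]
i=4: 1<9, vec[4] = 9+1 = 10 → [0, 1, 2, 9, 10, 2, 3, 4]
i=5: 2<10, vec[5] = 10+1 = 11 → [0, 1, 2, 9, 10, 11, 3, 4]
i=6: 3<11, vec[6] = 11+1 = 12 → [0, 1, 2, 9, 10, 11, 12, 4]
i=7: 4<12, vec[7] = 12+1 = 13 → [0, 1, 2, 9, 10, 11, 12, 13]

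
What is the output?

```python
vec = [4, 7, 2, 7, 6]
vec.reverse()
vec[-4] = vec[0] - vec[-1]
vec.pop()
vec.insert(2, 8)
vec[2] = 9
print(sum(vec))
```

26

reverse → [6, 7, 2, 7, 4]
vec[-4] = vec[0]-vec[-1] = 6-4 = 2 → [6, 2, 2, 7, 4]
pop() removes 4 → [6, 2, 2, 7]
insert 8 at 2 → [6, 2, 8, 2, 7]
vec[2] = 9 → [6, 2, 9, 2, 7]
sum = 26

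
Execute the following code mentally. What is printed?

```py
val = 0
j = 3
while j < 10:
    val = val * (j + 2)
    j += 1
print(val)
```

j=3: val = 0*5 = 0
j=4: val = 0*6 = 0
j=5: val = 0*7 = 0
j=6: val = 0*8 = 0
j=7: val = 0*9 = 0
j=8: val = 0*10 = 0
j=9: val = 0*11 = 0

0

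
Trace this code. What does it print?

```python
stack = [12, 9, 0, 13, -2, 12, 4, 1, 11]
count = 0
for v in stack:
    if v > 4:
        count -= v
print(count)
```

-57

v=12: >4, count = 0-12 = -12
v=9: >4, count = (-12)-9 = -21
v=0: not >4
v=13: >4, count = (-21)-13 = -34
v=-2: not >4
v=12: >4, count = (-34)-12 = -46
v=4: not >4
v=1: not >4
v=11: >4, count = (-46)-11 = -57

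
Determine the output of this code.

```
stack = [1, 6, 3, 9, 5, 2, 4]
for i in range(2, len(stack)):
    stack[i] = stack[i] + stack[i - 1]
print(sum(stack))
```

111

i=2: stack[2] = 3+6 = 9 → [1, 6, 9, 9, 5, 2, 4]
i=3: stack[3] = 9+9 = 18 → [1, 6, 9, 18, 5, 2, 4]
i=4: stack[4] = 5+18 = 23 → [1, 6, 9, 18, 23, 2, 4]
i=5: stack[5] = 2+23 = 25 → [1, 6, 9, 18, 23, 25, 4]
i=6: stack[6] = 4+25 = 29 → [1, 6, 9, 18, 23, 25, 29]
sum = 111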